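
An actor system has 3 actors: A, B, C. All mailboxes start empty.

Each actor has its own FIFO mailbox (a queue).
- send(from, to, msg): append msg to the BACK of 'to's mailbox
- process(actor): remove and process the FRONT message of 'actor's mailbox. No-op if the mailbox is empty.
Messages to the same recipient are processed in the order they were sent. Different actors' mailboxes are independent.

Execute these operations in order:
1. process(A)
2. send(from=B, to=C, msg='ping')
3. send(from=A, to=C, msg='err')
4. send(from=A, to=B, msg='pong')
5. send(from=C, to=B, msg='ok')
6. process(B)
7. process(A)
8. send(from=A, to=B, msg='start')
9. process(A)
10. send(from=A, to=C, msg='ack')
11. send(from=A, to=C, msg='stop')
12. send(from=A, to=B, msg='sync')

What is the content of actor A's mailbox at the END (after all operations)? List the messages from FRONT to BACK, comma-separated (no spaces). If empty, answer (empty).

Answer: (empty)

Derivation:
After 1 (process(A)): A:[] B:[] C:[]
After 2 (send(from=B, to=C, msg='ping')): A:[] B:[] C:[ping]
After 3 (send(from=A, to=C, msg='err')): A:[] B:[] C:[ping,err]
After 4 (send(from=A, to=B, msg='pong')): A:[] B:[pong] C:[ping,err]
After 5 (send(from=C, to=B, msg='ok')): A:[] B:[pong,ok] C:[ping,err]
After 6 (process(B)): A:[] B:[ok] C:[ping,err]
After 7 (process(A)): A:[] B:[ok] C:[ping,err]
After 8 (send(from=A, to=B, msg='start')): A:[] B:[ok,start] C:[ping,err]
After 9 (process(A)): A:[] B:[ok,start] C:[ping,err]
After 10 (send(from=A, to=C, msg='ack')): A:[] B:[ok,start] C:[ping,err,ack]
After 11 (send(from=A, to=C, msg='stop')): A:[] B:[ok,start] C:[ping,err,ack,stop]
After 12 (send(from=A, to=B, msg='sync')): A:[] B:[ok,start,sync] C:[ping,err,ack,stop]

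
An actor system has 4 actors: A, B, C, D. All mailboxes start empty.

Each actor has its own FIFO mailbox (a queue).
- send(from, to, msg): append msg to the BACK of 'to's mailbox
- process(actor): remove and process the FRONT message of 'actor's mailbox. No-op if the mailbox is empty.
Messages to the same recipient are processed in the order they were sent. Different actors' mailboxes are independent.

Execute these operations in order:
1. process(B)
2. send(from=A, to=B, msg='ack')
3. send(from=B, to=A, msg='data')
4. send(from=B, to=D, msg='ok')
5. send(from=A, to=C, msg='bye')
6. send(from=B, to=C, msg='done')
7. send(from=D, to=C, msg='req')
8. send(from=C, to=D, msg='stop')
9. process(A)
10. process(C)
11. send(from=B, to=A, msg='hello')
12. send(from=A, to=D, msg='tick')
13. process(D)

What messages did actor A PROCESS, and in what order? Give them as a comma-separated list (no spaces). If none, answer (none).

Answer: data

Derivation:
After 1 (process(B)): A:[] B:[] C:[] D:[]
After 2 (send(from=A, to=B, msg='ack')): A:[] B:[ack] C:[] D:[]
After 3 (send(from=B, to=A, msg='data')): A:[data] B:[ack] C:[] D:[]
After 4 (send(from=B, to=D, msg='ok')): A:[data] B:[ack] C:[] D:[ok]
After 5 (send(from=A, to=C, msg='bye')): A:[data] B:[ack] C:[bye] D:[ok]
After 6 (send(from=B, to=C, msg='done')): A:[data] B:[ack] C:[bye,done] D:[ok]
After 7 (send(from=D, to=C, msg='req')): A:[data] B:[ack] C:[bye,done,req] D:[ok]
After 8 (send(from=C, to=D, msg='stop')): A:[data] B:[ack] C:[bye,done,req] D:[ok,stop]
After 9 (process(A)): A:[] B:[ack] C:[bye,done,req] D:[ok,stop]
After 10 (process(C)): A:[] B:[ack] C:[done,req] D:[ok,stop]
After 11 (send(from=B, to=A, msg='hello')): A:[hello] B:[ack] C:[done,req] D:[ok,stop]
After 12 (send(from=A, to=D, msg='tick')): A:[hello] B:[ack] C:[done,req] D:[ok,stop,tick]
After 13 (process(D)): A:[hello] B:[ack] C:[done,req] D:[stop,tick]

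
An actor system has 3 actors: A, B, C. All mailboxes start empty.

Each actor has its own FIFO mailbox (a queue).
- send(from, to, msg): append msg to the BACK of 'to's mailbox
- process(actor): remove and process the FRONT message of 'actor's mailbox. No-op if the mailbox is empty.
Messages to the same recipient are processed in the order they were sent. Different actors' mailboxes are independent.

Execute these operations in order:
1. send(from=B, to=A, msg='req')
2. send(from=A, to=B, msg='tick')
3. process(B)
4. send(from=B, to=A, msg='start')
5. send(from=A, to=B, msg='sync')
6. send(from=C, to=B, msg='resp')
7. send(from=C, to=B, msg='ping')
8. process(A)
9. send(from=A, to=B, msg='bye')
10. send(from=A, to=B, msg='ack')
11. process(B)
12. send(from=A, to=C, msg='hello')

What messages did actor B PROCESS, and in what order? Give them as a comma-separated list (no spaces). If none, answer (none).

Answer: tick,sync

Derivation:
After 1 (send(from=B, to=A, msg='req')): A:[req] B:[] C:[]
After 2 (send(from=A, to=B, msg='tick')): A:[req] B:[tick] C:[]
After 3 (process(B)): A:[req] B:[] C:[]
After 4 (send(from=B, to=A, msg='start')): A:[req,start] B:[] C:[]
After 5 (send(from=A, to=B, msg='sync')): A:[req,start] B:[sync] C:[]
After 6 (send(from=C, to=B, msg='resp')): A:[req,start] B:[sync,resp] C:[]
After 7 (send(from=C, to=B, msg='ping')): A:[req,start] B:[sync,resp,ping] C:[]
After 8 (process(A)): A:[start] B:[sync,resp,ping] C:[]
After 9 (send(from=A, to=B, msg='bye')): A:[start] B:[sync,resp,ping,bye] C:[]
After 10 (send(from=A, to=B, msg='ack')): A:[start] B:[sync,resp,ping,bye,ack] C:[]
After 11 (process(B)): A:[start] B:[resp,ping,bye,ack] C:[]
After 12 (send(from=A, to=C, msg='hello')): A:[start] B:[resp,ping,bye,ack] C:[hello]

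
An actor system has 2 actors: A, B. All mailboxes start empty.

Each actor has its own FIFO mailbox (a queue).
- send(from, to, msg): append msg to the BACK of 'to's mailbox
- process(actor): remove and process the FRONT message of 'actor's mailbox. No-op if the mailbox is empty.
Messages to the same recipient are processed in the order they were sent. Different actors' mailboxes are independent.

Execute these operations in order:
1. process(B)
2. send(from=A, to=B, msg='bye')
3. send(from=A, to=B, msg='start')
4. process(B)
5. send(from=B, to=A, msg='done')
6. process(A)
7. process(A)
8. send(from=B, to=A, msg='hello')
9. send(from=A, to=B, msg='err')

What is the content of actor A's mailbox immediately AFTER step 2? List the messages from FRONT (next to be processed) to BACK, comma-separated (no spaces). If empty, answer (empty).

After 1 (process(B)): A:[] B:[]
After 2 (send(from=A, to=B, msg='bye')): A:[] B:[bye]

(empty)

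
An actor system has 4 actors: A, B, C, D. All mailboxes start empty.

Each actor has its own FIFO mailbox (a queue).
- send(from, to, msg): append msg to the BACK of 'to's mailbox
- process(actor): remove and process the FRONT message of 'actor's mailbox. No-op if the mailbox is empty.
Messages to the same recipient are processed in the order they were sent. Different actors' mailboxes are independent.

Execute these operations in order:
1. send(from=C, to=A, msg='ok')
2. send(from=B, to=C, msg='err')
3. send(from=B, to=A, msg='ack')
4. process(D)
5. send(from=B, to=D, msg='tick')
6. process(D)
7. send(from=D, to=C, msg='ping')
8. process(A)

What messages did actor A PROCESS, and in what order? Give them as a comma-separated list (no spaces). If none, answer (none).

Answer: ok

Derivation:
After 1 (send(from=C, to=A, msg='ok')): A:[ok] B:[] C:[] D:[]
After 2 (send(from=B, to=C, msg='err')): A:[ok] B:[] C:[err] D:[]
After 3 (send(from=B, to=A, msg='ack')): A:[ok,ack] B:[] C:[err] D:[]
After 4 (process(D)): A:[ok,ack] B:[] C:[err] D:[]
After 5 (send(from=B, to=D, msg='tick')): A:[ok,ack] B:[] C:[err] D:[tick]
After 6 (process(D)): A:[ok,ack] B:[] C:[err] D:[]
After 7 (send(from=D, to=C, msg='ping')): A:[ok,ack] B:[] C:[err,ping] D:[]
After 8 (process(A)): A:[ack] B:[] C:[err,ping] D:[]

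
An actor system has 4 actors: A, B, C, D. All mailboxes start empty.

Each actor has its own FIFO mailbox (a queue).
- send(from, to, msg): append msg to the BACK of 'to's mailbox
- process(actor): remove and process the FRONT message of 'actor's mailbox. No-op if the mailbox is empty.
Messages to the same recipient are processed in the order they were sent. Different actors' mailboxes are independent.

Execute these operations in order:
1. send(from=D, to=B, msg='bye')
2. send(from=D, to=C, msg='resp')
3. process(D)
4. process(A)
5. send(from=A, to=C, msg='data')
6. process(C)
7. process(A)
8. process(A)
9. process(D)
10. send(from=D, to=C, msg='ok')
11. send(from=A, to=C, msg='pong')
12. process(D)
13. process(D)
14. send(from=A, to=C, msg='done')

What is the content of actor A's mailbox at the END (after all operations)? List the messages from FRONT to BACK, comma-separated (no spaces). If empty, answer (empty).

Answer: (empty)

Derivation:
After 1 (send(from=D, to=B, msg='bye')): A:[] B:[bye] C:[] D:[]
After 2 (send(from=D, to=C, msg='resp')): A:[] B:[bye] C:[resp] D:[]
After 3 (process(D)): A:[] B:[bye] C:[resp] D:[]
After 4 (process(A)): A:[] B:[bye] C:[resp] D:[]
After 5 (send(from=A, to=C, msg='data')): A:[] B:[bye] C:[resp,data] D:[]
After 6 (process(C)): A:[] B:[bye] C:[data] D:[]
After 7 (process(A)): A:[] B:[bye] C:[data] D:[]
After 8 (process(A)): A:[] B:[bye] C:[data] D:[]
After 9 (process(D)): A:[] B:[bye] C:[data] D:[]
After 10 (send(from=D, to=C, msg='ok')): A:[] B:[bye] C:[data,ok] D:[]
After 11 (send(from=A, to=C, msg='pong')): A:[] B:[bye] C:[data,ok,pong] D:[]
After 12 (process(D)): A:[] B:[bye] C:[data,ok,pong] D:[]
After 13 (process(D)): A:[] B:[bye] C:[data,ok,pong] D:[]
After 14 (send(from=A, to=C, msg='done')): A:[] B:[bye] C:[data,ok,pong,done] D:[]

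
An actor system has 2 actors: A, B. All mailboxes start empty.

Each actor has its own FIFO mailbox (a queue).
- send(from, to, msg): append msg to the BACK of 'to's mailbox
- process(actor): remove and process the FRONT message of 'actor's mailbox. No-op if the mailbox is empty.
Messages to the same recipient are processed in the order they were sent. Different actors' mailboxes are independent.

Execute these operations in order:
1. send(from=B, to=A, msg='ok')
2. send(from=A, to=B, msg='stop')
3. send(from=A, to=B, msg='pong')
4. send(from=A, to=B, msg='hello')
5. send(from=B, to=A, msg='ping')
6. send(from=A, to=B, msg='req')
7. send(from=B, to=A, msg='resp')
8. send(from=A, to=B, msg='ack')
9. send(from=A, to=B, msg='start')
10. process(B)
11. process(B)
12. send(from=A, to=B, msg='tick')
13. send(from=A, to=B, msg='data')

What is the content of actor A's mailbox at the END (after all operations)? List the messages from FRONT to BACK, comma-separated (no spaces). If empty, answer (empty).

Answer: ok,ping,resp

Derivation:
After 1 (send(from=B, to=A, msg='ok')): A:[ok] B:[]
After 2 (send(from=A, to=B, msg='stop')): A:[ok] B:[stop]
After 3 (send(from=A, to=B, msg='pong')): A:[ok] B:[stop,pong]
After 4 (send(from=A, to=B, msg='hello')): A:[ok] B:[stop,pong,hello]
After 5 (send(from=B, to=A, msg='ping')): A:[ok,ping] B:[stop,pong,hello]
After 6 (send(from=A, to=B, msg='req')): A:[ok,ping] B:[stop,pong,hello,req]
After 7 (send(from=B, to=A, msg='resp')): A:[ok,ping,resp] B:[stop,pong,hello,req]
After 8 (send(from=A, to=B, msg='ack')): A:[ok,ping,resp] B:[stop,pong,hello,req,ack]
After 9 (send(from=A, to=B, msg='start')): A:[ok,ping,resp] B:[stop,pong,hello,req,ack,start]
After 10 (process(B)): A:[ok,ping,resp] B:[pong,hello,req,ack,start]
After 11 (process(B)): A:[ok,ping,resp] B:[hello,req,ack,start]
After 12 (send(from=A, to=B, msg='tick')): A:[ok,ping,resp] B:[hello,req,ack,start,tick]
After 13 (send(from=A, to=B, msg='data')): A:[ok,ping,resp] B:[hello,req,ack,start,tick,data]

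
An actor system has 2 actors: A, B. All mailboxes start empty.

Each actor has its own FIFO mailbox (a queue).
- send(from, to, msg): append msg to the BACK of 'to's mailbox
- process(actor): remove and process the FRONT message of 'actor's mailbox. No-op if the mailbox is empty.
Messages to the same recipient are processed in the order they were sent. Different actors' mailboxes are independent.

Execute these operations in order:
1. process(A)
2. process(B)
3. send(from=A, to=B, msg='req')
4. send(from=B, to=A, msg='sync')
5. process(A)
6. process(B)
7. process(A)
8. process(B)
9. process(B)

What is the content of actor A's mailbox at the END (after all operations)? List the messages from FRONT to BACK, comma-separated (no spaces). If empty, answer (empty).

Answer: (empty)

Derivation:
After 1 (process(A)): A:[] B:[]
After 2 (process(B)): A:[] B:[]
After 3 (send(from=A, to=B, msg='req')): A:[] B:[req]
After 4 (send(from=B, to=A, msg='sync')): A:[sync] B:[req]
After 5 (process(A)): A:[] B:[req]
After 6 (process(B)): A:[] B:[]
After 7 (process(A)): A:[] B:[]
After 8 (process(B)): A:[] B:[]
After 9 (process(B)): A:[] B:[]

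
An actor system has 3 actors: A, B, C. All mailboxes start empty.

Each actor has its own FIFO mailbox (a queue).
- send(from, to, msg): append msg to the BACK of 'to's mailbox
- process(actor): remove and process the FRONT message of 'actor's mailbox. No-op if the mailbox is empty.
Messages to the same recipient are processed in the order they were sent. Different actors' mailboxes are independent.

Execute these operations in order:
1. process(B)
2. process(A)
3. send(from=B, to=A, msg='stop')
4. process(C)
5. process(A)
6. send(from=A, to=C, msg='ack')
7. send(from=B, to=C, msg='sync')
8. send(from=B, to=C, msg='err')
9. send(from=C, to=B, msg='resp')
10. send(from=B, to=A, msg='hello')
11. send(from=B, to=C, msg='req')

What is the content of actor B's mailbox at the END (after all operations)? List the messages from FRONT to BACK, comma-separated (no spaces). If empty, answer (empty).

After 1 (process(B)): A:[] B:[] C:[]
After 2 (process(A)): A:[] B:[] C:[]
After 3 (send(from=B, to=A, msg='stop')): A:[stop] B:[] C:[]
After 4 (process(C)): A:[stop] B:[] C:[]
After 5 (process(A)): A:[] B:[] C:[]
After 6 (send(from=A, to=C, msg='ack')): A:[] B:[] C:[ack]
After 7 (send(from=B, to=C, msg='sync')): A:[] B:[] C:[ack,sync]
After 8 (send(from=B, to=C, msg='err')): A:[] B:[] C:[ack,sync,err]
After 9 (send(from=C, to=B, msg='resp')): A:[] B:[resp] C:[ack,sync,err]
After 10 (send(from=B, to=A, msg='hello')): A:[hello] B:[resp] C:[ack,sync,err]
After 11 (send(from=B, to=C, msg='req')): A:[hello] B:[resp] C:[ack,sync,err,req]

Answer: resp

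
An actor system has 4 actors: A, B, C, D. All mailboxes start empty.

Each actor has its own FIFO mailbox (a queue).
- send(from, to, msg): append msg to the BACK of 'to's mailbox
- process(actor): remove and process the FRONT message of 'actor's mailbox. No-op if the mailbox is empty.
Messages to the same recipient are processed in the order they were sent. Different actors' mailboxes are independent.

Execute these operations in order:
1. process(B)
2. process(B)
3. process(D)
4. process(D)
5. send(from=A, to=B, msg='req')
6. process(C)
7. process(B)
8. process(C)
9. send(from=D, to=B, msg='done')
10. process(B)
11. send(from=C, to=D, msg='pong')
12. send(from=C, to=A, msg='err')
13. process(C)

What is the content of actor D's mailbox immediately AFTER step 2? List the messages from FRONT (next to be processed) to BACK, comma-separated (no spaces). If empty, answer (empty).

After 1 (process(B)): A:[] B:[] C:[] D:[]
After 2 (process(B)): A:[] B:[] C:[] D:[]

(empty)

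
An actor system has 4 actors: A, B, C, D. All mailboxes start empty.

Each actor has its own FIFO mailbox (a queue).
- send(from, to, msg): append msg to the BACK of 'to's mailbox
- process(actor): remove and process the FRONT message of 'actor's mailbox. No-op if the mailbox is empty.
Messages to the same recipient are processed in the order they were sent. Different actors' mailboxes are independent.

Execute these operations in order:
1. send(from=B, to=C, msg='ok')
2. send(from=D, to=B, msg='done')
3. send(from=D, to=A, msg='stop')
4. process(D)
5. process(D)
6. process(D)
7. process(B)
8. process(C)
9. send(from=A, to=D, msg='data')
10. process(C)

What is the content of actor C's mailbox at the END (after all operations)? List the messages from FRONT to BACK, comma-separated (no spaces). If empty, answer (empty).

Answer: (empty)

Derivation:
After 1 (send(from=B, to=C, msg='ok')): A:[] B:[] C:[ok] D:[]
After 2 (send(from=D, to=B, msg='done')): A:[] B:[done] C:[ok] D:[]
After 3 (send(from=D, to=A, msg='stop')): A:[stop] B:[done] C:[ok] D:[]
After 4 (process(D)): A:[stop] B:[done] C:[ok] D:[]
After 5 (process(D)): A:[stop] B:[done] C:[ok] D:[]
After 6 (process(D)): A:[stop] B:[done] C:[ok] D:[]
After 7 (process(B)): A:[stop] B:[] C:[ok] D:[]
After 8 (process(C)): A:[stop] B:[] C:[] D:[]
After 9 (send(from=A, to=D, msg='data')): A:[stop] B:[] C:[] D:[data]
After 10 (process(C)): A:[stop] B:[] C:[] D:[data]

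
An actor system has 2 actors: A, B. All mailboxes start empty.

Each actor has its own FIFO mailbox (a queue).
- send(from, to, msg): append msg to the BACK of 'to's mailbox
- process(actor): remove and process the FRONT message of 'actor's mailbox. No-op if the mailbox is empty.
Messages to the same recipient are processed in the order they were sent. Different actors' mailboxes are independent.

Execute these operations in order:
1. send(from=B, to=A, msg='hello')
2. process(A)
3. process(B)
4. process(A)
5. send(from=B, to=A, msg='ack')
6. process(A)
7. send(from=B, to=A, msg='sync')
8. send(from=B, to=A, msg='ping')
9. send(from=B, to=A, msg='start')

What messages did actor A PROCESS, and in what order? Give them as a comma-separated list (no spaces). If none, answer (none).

After 1 (send(from=B, to=A, msg='hello')): A:[hello] B:[]
After 2 (process(A)): A:[] B:[]
After 3 (process(B)): A:[] B:[]
After 4 (process(A)): A:[] B:[]
After 5 (send(from=B, to=A, msg='ack')): A:[ack] B:[]
After 6 (process(A)): A:[] B:[]
After 7 (send(from=B, to=A, msg='sync')): A:[sync] B:[]
After 8 (send(from=B, to=A, msg='ping')): A:[sync,ping] B:[]
After 9 (send(from=B, to=A, msg='start')): A:[sync,ping,start] B:[]

Answer: hello,ack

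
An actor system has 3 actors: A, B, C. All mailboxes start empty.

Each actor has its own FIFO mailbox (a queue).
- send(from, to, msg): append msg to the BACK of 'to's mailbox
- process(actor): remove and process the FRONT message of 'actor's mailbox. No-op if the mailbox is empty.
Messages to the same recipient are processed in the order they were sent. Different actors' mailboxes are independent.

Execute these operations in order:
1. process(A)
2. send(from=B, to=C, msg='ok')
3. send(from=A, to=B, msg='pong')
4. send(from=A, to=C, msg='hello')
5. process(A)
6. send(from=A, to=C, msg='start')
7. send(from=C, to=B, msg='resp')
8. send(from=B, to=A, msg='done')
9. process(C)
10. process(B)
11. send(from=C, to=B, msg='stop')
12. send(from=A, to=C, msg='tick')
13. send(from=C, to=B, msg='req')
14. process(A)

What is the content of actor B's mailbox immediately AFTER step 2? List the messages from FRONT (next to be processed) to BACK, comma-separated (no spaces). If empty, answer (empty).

After 1 (process(A)): A:[] B:[] C:[]
After 2 (send(from=B, to=C, msg='ok')): A:[] B:[] C:[ok]

(empty)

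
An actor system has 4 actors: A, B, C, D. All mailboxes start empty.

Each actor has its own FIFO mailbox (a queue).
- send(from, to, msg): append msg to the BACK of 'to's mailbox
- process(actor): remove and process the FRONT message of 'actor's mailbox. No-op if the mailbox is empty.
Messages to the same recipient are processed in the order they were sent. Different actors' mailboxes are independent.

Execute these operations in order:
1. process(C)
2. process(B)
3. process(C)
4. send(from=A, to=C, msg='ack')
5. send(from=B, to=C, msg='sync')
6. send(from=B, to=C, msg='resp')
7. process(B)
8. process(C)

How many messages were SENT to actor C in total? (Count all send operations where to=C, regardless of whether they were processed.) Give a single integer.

Answer: 3

Derivation:
After 1 (process(C)): A:[] B:[] C:[] D:[]
After 2 (process(B)): A:[] B:[] C:[] D:[]
After 3 (process(C)): A:[] B:[] C:[] D:[]
After 4 (send(from=A, to=C, msg='ack')): A:[] B:[] C:[ack] D:[]
After 5 (send(from=B, to=C, msg='sync')): A:[] B:[] C:[ack,sync] D:[]
After 6 (send(from=B, to=C, msg='resp')): A:[] B:[] C:[ack,sync,resp] D:[]
After 7 (process(B)): A:[] B:[] C:[ack,sync,resp] D:[]
After 8 (process(C)): A:[] B:[] C:[sync,resp] D:[]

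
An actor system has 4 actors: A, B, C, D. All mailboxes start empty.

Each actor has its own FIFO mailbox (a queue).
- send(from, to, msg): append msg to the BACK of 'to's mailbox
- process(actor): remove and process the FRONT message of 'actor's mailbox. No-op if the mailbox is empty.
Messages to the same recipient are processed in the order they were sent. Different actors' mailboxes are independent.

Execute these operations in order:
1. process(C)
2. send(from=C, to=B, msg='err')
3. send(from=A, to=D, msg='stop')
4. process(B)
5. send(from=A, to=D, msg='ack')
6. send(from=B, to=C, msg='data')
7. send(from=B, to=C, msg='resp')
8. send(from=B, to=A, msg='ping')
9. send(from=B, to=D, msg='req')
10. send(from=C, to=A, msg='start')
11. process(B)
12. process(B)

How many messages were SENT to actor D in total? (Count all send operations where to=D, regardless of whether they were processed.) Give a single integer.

After 1 (process(C)): A:[] B:[] C:[] D:[]
After 2 (send(from=C, to=B, msg='err')): A:[] B:[err] C:[] D:[]
After 3 (send(from=A, to=D, msg='stop')): A:[] B:[err] C:[] D:[stop]
After 4 (process(B)): A:[] B:[] C:[] D:[stop]
After 5 (send(from=A, to=D, msg='ack')): A:[] B:[] C:[] D:[stop,ack]
After 6 (send(from=B, to=C, msg='data')): A:[] B:[] C:[data] D:[stop,ack]
After 7 (send(from=B, to=C, msg='resp')): A:[] B:[] C:[data,resp] D:[stop,ack]
After 8 (send(from=B, to=A, msg='ping')): A:[ping] B:[] C:[data,resp] D:[stop,ack]
After 9 (send(from=B, to=D, msg='req')): A:[ping] B:[] C:[data,resp] D:[stop,ack,req]
After 10 (send(from=C, to=A, msg='start')): A:[ping,start] B:[] C:[data,resp] D:[stop,ack,req]
After 11 (process(B)): A:[ping,start] B:[] C:[data,resp] D:[stop,ack,req]
After 12 (process(B)): A:[ping,start] B:[] C:[data,resp] D:[stop,ack,req]

Answer: 3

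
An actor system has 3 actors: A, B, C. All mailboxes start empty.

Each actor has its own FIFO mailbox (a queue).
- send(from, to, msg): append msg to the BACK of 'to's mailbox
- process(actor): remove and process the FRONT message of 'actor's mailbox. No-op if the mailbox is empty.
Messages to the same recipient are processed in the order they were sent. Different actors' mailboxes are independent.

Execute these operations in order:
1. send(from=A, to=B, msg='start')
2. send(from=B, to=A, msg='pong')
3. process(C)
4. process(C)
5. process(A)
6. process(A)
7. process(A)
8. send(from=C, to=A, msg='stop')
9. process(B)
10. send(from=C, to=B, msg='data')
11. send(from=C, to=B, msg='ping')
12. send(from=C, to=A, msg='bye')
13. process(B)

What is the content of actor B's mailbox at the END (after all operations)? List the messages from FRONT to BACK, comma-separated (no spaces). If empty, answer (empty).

Answer: ping

Derivation:
After 1 (send(from=A, to=B, msg='start')): A:[] B:[start] C:[]
After 2 (send(from=B, to=A, msg='pong')): A:[pong] B:[start] C:[]
After 3 (process(C)): A:[pong] B:[start] C:[]
After 4 (process(C)): A:[pong] B:[start] C:[]
After 5 (process(A)): A:[] B:[start] C:[]
After 6 (process(A)): A:[] B:[start] C:[]
After 7 (process(A)): A:[] B:[start] C:[]
After 8 (send(from=C, to=A, msg='stop')): A:[stop] B:[start] C:[]
After 9 (process(B)): A:[stop] B:[] C:[]
After 10 (send(from=C, to=B, msg='data')): A:[stop] B:[data] C:[]
After 11 (send(from=C, to=B, msg='ping')): A:[stop] B:[data,ping] C:[]
After 12 (send(from=C, to=A, msg='bye')): A:[stop,bye] B:[data,ping] C:[]
After 13 (process(B)): A:[stop,bye] B:[ping] C:[]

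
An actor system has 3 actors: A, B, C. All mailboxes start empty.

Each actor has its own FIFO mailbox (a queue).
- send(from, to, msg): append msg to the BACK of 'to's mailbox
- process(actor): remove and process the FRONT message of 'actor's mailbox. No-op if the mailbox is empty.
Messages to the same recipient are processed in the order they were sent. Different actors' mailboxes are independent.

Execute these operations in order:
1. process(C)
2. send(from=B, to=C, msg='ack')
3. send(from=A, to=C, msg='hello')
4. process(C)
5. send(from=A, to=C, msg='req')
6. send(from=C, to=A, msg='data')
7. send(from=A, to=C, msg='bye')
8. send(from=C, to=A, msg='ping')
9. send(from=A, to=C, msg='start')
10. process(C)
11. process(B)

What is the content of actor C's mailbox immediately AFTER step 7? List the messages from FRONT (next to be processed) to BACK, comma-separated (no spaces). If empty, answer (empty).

After 1 (process(C)): A:[] B:[] C:[]
After 2 (send(from=B, to=C, msg='ack')): A:[] B:[] C:[ack]
After 3 (send(from=A, to=C, msg='hello')): A:[] B:[] C:[ack,hello]
After 4 (process(C)): A:[] B:[] C:[hello]
After 5 (send(from=A, to=C, msg='req')): A:[] B:[] C:[hello,req]
After 6 (send(from=C, to=A, msg='data')): A:[data] B:[] C:[hello,req]
After 7 (send(from=A, to=C, msg='bye')): A:[data] B:[] C:[hello,req,bye]

hello,req,bye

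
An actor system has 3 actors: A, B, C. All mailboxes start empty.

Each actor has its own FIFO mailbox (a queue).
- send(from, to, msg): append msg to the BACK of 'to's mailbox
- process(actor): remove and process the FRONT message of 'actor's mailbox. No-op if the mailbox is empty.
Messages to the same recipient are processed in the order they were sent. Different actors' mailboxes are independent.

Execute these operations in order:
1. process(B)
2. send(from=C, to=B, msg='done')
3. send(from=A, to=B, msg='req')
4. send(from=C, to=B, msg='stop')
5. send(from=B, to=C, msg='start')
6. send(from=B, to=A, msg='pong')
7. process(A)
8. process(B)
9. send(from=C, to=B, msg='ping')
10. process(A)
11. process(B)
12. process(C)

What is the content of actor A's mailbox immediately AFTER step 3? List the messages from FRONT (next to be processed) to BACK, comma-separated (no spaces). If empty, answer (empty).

After 1 (process(B)): A:[] B:[] C:[]
After 2 (send(from=C, to=B, msg='done')): A:[] B:[done] C:[]
After 3 (send(from=A, to=B, msg='req')): A:[] B:[done,req] C:[]

(empty)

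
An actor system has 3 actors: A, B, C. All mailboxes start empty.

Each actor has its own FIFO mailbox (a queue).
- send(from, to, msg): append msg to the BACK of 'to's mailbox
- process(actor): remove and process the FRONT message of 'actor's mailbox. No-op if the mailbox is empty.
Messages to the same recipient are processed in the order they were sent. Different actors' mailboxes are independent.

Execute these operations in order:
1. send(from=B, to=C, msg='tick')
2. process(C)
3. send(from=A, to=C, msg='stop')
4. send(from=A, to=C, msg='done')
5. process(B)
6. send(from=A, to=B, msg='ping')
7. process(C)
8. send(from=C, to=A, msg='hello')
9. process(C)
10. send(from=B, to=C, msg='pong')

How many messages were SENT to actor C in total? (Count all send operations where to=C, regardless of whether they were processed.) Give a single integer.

After 1 (send(from=B, to=C, msg='tick')): A:[] B:[] C:[tick]
After 2 (process(C)): A:[] B:[] C:[]
After 3 (send(from=A, to=C, msg='stop')): A:[] B:[] C:[stop]
After 4 (send(from=A, to=C, msg='done')): A:[] B:[] C:[stop,done]
After 5 (process(B)): A:[] B:[] C:[stop,done]
After 6 (send(from=A, to=B, msg='ping')): A:[] B:[ping] C:[stop,done]
After 7 (process(C)): A:[] B:[ping] C:[done]
After 8 (send(from=C, to=A, msg='hello')): A:[hello] B:[ping] C:[done]
After 9 (process(C)): A:[hello] B:[ping] C:[]
After 10 (send(from=B, to=C, msg='pong')): A:[hello] B:[ping] C:[pong]

Answer: 4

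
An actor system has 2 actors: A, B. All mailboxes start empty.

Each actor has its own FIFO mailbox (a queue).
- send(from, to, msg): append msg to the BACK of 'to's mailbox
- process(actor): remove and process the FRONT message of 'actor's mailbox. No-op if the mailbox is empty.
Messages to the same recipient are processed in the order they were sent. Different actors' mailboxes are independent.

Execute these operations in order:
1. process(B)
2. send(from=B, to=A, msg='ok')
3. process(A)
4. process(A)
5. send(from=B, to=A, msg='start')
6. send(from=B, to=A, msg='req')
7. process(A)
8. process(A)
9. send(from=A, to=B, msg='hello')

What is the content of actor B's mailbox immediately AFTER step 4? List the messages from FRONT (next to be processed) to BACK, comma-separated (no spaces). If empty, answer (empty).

After 1 (process(B)): A:[] B:[]
After 2 (send(from=B, to=A, msg='ok')): A:[ok] B:[]
After 3 (process(A)): A:[] B:[]
After 4 (process(A)): A:[] B:[]

(empty)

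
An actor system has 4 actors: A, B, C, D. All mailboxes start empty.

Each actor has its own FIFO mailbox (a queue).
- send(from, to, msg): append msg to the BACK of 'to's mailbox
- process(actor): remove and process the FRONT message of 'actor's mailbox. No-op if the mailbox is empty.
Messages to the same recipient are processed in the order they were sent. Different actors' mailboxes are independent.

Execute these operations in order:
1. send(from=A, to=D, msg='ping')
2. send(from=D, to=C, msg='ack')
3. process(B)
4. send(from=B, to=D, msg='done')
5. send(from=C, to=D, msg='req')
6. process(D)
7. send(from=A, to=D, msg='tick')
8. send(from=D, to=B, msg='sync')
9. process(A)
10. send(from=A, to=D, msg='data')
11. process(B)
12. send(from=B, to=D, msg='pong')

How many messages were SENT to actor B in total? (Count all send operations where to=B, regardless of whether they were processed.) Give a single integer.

After 1 (send(from=A, to=D, msg='ping')): A:[] B:[] C:[] D:[ping]
After 2 (send(from=D, to=C, msg='ack')): A:[] B:[] C:[ack] D:[ping]
After 3 (process(B)): A:[] B:[] C:[ack] D:[ping]
After 4 (send(from=B, to=D, msg='done')): A:[] B:[] C:[ack] D:[ping,done]
After 5 (send(from=C, to=D, msg='req')): A:[] B:[] C:[ack] D:[ping,done,req]
After 6 (process(D)): A:[] B:[] C:[ack] D:[done,req]
After 7 (send(from=A, to=D, msg='tick')): A:[] B:[] C:[ack] D:[done,req,tick]
After 8 (send(from=D, to=B, msg='sync')): A:[] B:[sync] C:[ack] D:[done,req,tick]
After 9 (process(A)): A:[] B:[sync] C:[ack] D:[done,req,tick]
After 10 (send(from=A, to=D, msg='data')): A:[] B:[sync] C:[ack] D:[done,req,tick,data]
After 11 (process(B)): A:[] B:[] C:[ack] D:[done,req,tick,data]
After 12 (send(from=B, to=D, msg='pong')): A:[] B:[] C:[ack] D:[done,req,tick,data,pong]

Answer: 1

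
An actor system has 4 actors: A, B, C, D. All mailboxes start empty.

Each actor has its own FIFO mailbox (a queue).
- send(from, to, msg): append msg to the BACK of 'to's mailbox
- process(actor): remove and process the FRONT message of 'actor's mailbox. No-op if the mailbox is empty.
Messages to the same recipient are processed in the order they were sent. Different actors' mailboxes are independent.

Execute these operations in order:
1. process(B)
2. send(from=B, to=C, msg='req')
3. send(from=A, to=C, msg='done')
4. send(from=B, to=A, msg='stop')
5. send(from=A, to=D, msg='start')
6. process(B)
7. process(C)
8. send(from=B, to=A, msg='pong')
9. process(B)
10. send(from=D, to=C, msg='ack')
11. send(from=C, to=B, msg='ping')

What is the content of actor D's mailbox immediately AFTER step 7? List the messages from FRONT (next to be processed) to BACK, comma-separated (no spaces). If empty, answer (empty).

After 1 (process(B)): A:[] B:[] C:[] D:[]
After 2 (send(from=B, to=C, msg='req')): A:[] B:[] C:[req] D:[]
After 3 (send(from=A, to=C, msg='done')): A:[] B:[] C:[req,done] D:[]
After 4 (send(from=B, to=A, msg='stop')): A:[stop] B:[] C:[req,done] D:[]
After 5 (send(from=A, to=D, msg='start')): A:[stop] B:[] C:[req,done] D:[start]
After 6 (process(B)): A:[stop] B:[] C:[req,done] D:[start]
After 7 (process(C)): A:[stop] B:[] C:[done] D:[start]

start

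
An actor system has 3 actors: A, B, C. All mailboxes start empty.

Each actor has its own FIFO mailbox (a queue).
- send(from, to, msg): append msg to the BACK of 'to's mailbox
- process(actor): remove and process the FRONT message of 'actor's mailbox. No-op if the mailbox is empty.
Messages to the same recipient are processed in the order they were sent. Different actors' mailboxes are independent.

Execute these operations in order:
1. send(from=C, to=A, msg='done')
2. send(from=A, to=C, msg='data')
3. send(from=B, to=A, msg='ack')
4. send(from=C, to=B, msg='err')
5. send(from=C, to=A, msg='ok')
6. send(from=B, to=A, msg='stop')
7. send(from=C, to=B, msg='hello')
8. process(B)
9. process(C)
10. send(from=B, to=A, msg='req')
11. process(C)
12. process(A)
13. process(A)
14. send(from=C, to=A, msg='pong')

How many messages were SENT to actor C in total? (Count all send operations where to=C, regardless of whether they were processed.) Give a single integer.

After 1 (send(from=C, to=A, msg='done')): A:[done] B:[] C:[]
After 2 (send(from=A, to=C, msg='data')): A:[done] B:[] C:[data]
After 3 (send(from=B, to=A, msg='ack')): A:[done,ack] B:[] C:[data]
After 4 (send(from=C, to=B, msg='err')): A:[done,ack] B:[err] C:[data]
After 5 (send(from=C, to=A, msg='ok')): A:[done,ack,ok] B:[err] C:[data]
After 6 (send(from=B, to=A, msg='stop')): A:[done,ack,ok,stop] B:[err] C:[data]
After 7 (send(from=C, to=B, msg='hello')): A:[done,ack,ok,stop] B:[err,hello] C:[data]
After 8 (process(B)): A:[done,ack,ok,stop] B:[hello] C:[data]
After 9 (process(C)): A:[done,ack,ok,stop] B:[hello] C:[]
After 10 (send(from=B, to=A, msg='req')): A:[done,ack,ok,stop,req] B:[hello] C:[]
After 11 (process(C)): A:[done,ack,ok,stop,req] B:[hello] C:[]
After 12 (process(A)): A:[ack,ok,stop,req] B:[hello] C:[]
After 13 (process(A)): A:[ok,stop,req] B:[hello] C:[]
After 14 (send(from=C, to=A, msg='pong')): A:[ok,stop,req,pong] B:[hello] C:[]

Answer: 1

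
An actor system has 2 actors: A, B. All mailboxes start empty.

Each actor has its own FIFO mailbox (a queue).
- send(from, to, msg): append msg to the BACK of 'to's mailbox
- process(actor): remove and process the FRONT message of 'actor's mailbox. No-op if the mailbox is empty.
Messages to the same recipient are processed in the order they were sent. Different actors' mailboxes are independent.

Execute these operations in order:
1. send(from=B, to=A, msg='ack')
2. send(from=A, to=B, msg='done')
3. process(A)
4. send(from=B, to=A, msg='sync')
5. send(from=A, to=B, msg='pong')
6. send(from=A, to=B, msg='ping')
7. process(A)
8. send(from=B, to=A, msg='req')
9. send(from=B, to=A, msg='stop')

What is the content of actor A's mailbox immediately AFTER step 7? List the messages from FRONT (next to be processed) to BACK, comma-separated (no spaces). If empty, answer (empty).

After 1 (send(from=B, to=A, msg='ack')): A:[ack] B:[]
After 2 (send(from=A, to=B, msg='done')): A:[ack] B:[done]
After 3 (process(A)): A:[] B:[done]
After 4 (send(from=B, to=A, msg='sync')): A:[sync] B:[done]
After 5 (send(from=A, to=B, msg='pong')): A:[sync] B:[done,pong]
After 6 (send(from=A, to=B, msg='ping')): A:[sync] B:[done,pong,ping]
After 7 (process(A)): A:[] B:[done,pong,ping]

(empty)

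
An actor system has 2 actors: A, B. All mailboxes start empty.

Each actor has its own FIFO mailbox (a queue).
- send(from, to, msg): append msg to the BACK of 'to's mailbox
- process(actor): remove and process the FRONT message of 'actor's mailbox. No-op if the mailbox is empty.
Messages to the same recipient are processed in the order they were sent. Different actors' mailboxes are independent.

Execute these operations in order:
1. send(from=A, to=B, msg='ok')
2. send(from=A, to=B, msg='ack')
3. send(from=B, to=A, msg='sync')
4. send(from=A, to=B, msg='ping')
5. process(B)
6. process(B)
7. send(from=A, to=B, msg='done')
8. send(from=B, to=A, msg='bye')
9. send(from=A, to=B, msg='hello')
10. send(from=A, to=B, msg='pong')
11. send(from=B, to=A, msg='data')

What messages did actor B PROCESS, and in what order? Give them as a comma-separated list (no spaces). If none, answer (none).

After 1 (send(from=A, to=B, msg='ok')): A:[] B:[ok]
After 2 (send(from=A, to=B, msg='ack')): A:[] B:[ok,ack]
After 3 (send(from=B, to=A, msg='sync')): A:[sync] B:[ok,ack]
After 4 (send(from=A, to=B, msg='ping')): A:[sync] B:[ok,ack,ping]
After 5 (process(B)): A:[sync] B:[ack,ping]
After 6 (process(B)): A:[sync] B:[ping]
After 7 (send(from=A, to=B, msg='done')): A:[sync] B:[ping,done]
After 8 (send(from=B, to=A, msg='bye')): A:[sync,bye] B:[ping,done]
After 9 (send(from=A, to=B, msg='hello')): A:[sync,bye] B:[ping,done,hello]
After 10 (send(from=A, to=B, msg='pong')): A:[sync,bye] B:[ping,done,hello,pong]
After 11 (send(from=B, to=A, msg='data')): A:[sync,bye,data] B:[ping,done,hello,pong]

Answer: ok,ack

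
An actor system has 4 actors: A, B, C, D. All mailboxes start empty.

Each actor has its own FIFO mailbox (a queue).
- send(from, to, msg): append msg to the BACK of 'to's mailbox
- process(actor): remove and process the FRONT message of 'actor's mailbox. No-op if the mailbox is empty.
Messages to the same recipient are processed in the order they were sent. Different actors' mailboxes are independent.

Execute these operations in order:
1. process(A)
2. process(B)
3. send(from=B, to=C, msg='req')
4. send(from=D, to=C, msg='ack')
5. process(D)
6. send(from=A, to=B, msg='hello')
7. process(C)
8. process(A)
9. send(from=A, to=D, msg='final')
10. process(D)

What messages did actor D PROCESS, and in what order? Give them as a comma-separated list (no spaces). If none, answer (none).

Answer: final

Derivation:
After 1 (process(A)): A:[] B:[] C:[] D:[]
After 2 (process(B)): A:[] B:[] C:[] D:[]
After 3 (send(from=B, to=C, msg='req')): A:[] B:[] C:[req] D:[]
After 4 (send(from=D, to=C, msg='ack')): A:[] B:[] C:[req,ack] D:[]
After 5 (process(D)): A:[] B:[] C:[req,ack] D:[]
After 6 (send(from=A, to=B, msg='hello')): A:[] B:[hello] C:[req,ack] D:[]
After 7 (process(C)): A:[] B:[hello] C:[ack] D:[]
After 8 (process(A)): A:[] B:[hello] C:[ack] D:[]
After 9 (send(from=A, to=D, msg='final')): A:[] B:[hello] C:[ack] D:[final]
After 10 (process(D)): A:[] B:[hello] C:[ack] D:[]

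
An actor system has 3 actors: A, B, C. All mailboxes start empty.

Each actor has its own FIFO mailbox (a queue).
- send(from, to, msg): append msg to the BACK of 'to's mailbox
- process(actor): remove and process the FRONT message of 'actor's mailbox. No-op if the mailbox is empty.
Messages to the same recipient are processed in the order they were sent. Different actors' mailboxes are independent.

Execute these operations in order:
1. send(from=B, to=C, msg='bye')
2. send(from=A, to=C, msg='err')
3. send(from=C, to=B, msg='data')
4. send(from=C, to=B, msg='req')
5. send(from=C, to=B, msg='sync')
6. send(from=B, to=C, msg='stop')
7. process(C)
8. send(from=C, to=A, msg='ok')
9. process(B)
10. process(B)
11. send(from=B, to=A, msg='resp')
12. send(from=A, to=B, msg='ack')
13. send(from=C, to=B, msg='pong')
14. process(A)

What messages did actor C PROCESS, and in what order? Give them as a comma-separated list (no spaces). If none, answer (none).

Answer: bye

Derivation:
After 1 (send(from=B, to=C, msg='bye')): A:[] B:[] C:[bye]
After 2 (send(from=A, to=C, msg='err')): A:[] B:[] C:[bye,err]
After 3 (send(from=C, to=B, msg='data')): A:[] B:[data] C:[bye,err]
After 4 (send(from=C, to=B, msg='req')): A:[] B:[data,req] C:[bye,err]
After 5 (send(from=C, to=B, msg='sync')): A:[] B:[data,req,sync] C:[bye,err]
After 6 (send(from=B, to=C, msg='stop')): A:[] B:[data,req,sync] C:[bye,err,stop]
After 7 (process(C)): A:[] B:[data,req,sync] C:[err,stop]
After 8 (send(from=C, to=A, msg='ok')): A:[ok] B:[data,req,sync] C:[err,stop]
After 9 (process(B)): A:[ok] B:[req,sync] C:[err,stop]
After 10 (process(B)): A:[ok] B:[sync] C:[err,stop]
After 11 (send(from=B, to=A, msg='resp')): A:[ok,resp] B:[sync] C:[err,stop]
After 12 (send(from=A, to=B, msg='ack')): A:[ok,resp] B:[sync,ack] C:[err,stop]
After 13 (send(from=C, to=B, msg='pong')): A:[ok,resp] B:[sync,ack,pong] C:[err,stop]
After 14 (process(A)): A:[resp] B:[sync,ack,pong] C:[err,stop]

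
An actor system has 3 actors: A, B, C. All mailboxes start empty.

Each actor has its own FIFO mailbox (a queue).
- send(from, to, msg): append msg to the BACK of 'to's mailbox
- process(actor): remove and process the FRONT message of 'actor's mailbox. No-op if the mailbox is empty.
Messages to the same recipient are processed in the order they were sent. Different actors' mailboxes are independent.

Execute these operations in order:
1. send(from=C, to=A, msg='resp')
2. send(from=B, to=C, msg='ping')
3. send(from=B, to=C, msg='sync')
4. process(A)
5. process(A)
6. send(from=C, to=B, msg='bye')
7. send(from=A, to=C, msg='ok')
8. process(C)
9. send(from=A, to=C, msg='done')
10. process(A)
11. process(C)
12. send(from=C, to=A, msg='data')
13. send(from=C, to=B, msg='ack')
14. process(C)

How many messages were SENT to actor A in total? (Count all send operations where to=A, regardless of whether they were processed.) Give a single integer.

After 1 (send(from=C, to=A, msg='resp')): A:[resp] B:[] C:[]
After 2 (send(from=B, to=C, msg='ping')): A:[resp] B:[] C:[ping]
After 3 (send(from=B, to=C, msg='sync')): A:[resp] B:[] C:[ping,sync]
After 4 (process(A)): A:[] B:[] C:[ping,sync]
After 5 (process(A)): A:[] B:[] C:[ping,sync]
After 6 (send(from=C, to=B, msg='bye')): A:[] B:[bye] C:[ping,sync]
After 7 (send(from=A, to=C, msg='ok')): A:[] B:[bye] C:[ping,sync,ok]
After 8 (process(C)): A:[] B:[bye] C:[sync,ok]
After 9 (send(from=A, to=C, msg='done')): A:[] B:[bye] C:[sync,ok,done]
After 10 (process(A)): A:[] B:[bye] C:[sync,ok,done]
After 11 (process(C)): A:[] B:[bye] C:[ok,done]
After 12 (send(from=C, to=A, msg='data')): A:[data] B:[bye] C:[ok,done]
After 13 (send(from=C, to=B, msg='ack')): A:[data] B:[bye,ack] C:[ok,done]
After 14 (process(C)): A:[data] B:[bye,ack] C:[done]

Answer: 2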